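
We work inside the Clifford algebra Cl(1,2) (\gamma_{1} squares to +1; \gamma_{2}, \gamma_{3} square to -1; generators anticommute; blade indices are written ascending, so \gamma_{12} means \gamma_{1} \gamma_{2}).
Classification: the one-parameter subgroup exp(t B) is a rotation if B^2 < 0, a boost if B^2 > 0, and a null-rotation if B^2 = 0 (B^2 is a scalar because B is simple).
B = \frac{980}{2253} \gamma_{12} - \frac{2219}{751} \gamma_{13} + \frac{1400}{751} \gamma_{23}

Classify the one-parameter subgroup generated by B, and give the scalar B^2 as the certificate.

B^2 term by term: the squares give (\frac{980}{2253})^2*(\gamma_{12})^2 + (-\frac{2219}{751})^2*(\gamma_{13})^2 + (\frac{1400}{751})^2*(\gamma_{23})^2 = \frac{960400}{5076009}*(+1) + \frac{4923961}{564001}*(+1) + \frac{1960000}{564001}*(-1) = \frac{49}{9} (each basis 2-blade squares to minus the product of its generators' squares); cross terms between blades sharing an index anticommute and cancel. So B^2 = \frac{49}{9}.
Answer: boost, certificate B^2 = \frac{49}{9}. The scalar \frac{49}{9} is the complete invariant here: its sign names the subgroup type.


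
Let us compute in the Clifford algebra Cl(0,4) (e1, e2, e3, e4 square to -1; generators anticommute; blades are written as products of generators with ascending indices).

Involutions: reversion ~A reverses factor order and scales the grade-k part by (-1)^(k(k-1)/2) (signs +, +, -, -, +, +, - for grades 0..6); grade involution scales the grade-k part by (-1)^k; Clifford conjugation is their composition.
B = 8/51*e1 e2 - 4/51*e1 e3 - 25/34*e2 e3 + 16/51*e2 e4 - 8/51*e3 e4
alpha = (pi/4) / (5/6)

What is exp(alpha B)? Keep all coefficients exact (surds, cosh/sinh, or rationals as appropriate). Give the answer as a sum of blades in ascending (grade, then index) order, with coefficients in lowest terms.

B^2 term by term: the squares give (8/51)^2*(e1 e2)^2 + (-4/51)^2*(e1 e3)^2 + (-25/34)^2*(e2 e3)^2 + (16/51)^2*(e2 e4)^2 + (-8/51)^2*(e3 e4)^2 = 64/2601*(-1) + 16/2601*(-1) + 625/1156*(-1) + 256/2601*(-1) + 64/2601*(-1) = -25/36 (each basis 2-blade squares to minus the product of its generators' squares); cross terms between blades sharing an index anticommute and cancel; the commuting (index-disjoint) pairs give grade-4 terms 2*c*c'*(blade product), which cancel blade by blade — e1 e2 e3 e4: -128/2601 + 128/2601 = 0 — confirming B is simple. So B^2 = -25/36.
B^2 = -25/36 — the series telescopes trigonometrically here: l = 5/6, alpha*l = pi/4, so exp(alpha B) = cos(pi/4) + (sin(pi/4)/(5/6))*B = sqrt(2)/2 + (3*sqrt(2)/5)*B.
Answer: sqrt(2)/2 + 8*sqrt(2)/85*e1 e2 - 4*sqrt(2)/85*e1 e3 - 15*sqrt(2)/34*e2 e3 + 16*sqrt(2)/85*e2 e4 - 8*sqrt(2)/85*e3 e4


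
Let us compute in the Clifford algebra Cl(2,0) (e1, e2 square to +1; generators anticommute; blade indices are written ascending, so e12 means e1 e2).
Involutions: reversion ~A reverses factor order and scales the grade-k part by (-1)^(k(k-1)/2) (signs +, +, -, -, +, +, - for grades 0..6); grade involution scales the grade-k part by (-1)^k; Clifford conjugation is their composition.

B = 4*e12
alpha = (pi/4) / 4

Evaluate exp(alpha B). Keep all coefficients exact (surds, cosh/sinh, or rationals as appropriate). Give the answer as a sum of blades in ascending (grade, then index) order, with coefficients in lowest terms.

B^2 = (4)^2*(e12)^2 = 16*(-1) = -16 (a basis 2-blade squares to minus the product of its generators' squares).
B^2 = -16 — the negative square puts this in the circular regime; l = 4, alpha*l = pi/4, so exp(alpha B) = cos(pi/4) + (sin(pi/4)/4)*B = sqrt(2)/2 + (sqrt(2)/8)*B.
Answer: sqrt(2)/2 + sqrt(2)/2*e12


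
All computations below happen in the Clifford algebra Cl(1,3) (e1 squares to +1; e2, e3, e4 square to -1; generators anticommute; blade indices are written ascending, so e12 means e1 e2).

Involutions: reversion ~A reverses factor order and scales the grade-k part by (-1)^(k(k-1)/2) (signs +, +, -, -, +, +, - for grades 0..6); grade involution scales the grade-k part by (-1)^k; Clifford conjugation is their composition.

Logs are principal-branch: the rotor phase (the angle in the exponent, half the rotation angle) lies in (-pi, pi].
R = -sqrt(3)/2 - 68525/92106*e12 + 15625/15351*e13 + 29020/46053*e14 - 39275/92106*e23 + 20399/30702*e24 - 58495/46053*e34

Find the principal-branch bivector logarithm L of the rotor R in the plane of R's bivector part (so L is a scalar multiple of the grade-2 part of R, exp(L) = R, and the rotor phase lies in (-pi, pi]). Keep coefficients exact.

The scalar part of R is -sqrt(3)/2, and that scalar determines the rotor phase on the principal branch; recovering the unit plane as bivector-part over sine of the phase gives L = phase * plane.
Concretely: cos(phase) = -sqrt(3)/2 gives phase = ±5*pi/6, and since phase/sin(phase) is even the sign is immaterial: L = (phase/sin(phase)) * <R>_2 = (5*pi/3) * <R>_2.
Answer: -342625*pi/276318*e12 + 78125*pi/46053*e13 + 145100*pi/138159*e14 - 196375*pi/276318*e23 + 101995*pi/92106*e24 - 292475*pi/138159*e34


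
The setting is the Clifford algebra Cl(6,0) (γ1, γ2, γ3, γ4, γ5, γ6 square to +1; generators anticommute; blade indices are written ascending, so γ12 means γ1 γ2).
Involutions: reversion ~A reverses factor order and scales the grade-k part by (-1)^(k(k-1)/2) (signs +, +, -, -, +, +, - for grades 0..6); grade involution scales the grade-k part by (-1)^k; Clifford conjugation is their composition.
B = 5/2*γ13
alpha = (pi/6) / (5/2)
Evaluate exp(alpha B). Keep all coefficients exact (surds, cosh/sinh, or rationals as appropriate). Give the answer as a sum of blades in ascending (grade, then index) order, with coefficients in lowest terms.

B^2 = (5/2)^2*(γ13)^2 = 25/4*(-1) = -25/4 (a basis 2-blade squares to minus the product of its generators' squares).
B^2 = -25/4 — B^2 < 0, so the exponential closes trigonometrically: l = 5/2, alpha*l = pi/6, so exp(alpha B) = cos(pi/6) + (sin(pi/6)/(5/2))*B = sqrt(3)/2 + (1/5)*B.
Answer: sqrt(3)/2 + 1/2*γ13


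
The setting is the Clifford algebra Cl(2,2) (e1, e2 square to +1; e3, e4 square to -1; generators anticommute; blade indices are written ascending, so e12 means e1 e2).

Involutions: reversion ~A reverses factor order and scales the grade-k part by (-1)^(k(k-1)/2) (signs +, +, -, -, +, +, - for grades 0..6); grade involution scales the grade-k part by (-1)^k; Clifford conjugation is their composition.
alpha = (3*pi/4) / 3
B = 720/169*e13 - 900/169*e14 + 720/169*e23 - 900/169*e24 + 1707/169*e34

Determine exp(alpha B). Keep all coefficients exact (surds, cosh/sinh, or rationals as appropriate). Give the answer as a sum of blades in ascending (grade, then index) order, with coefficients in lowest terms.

B^2 term by term: the squares give (720/169)^2*(e13)^2 + (-900/169)^2*(e14)^2 + (720/169)^2*(e23)^2 + (-900/169)^2*(e24)^2 + (1707/169)^2*(e34)^2 = 518400/28561*(+1) + 810000/28561*(+1) + 518400/28561*(+1) + 810000/28561*(+1) + 2913849/28561*(-1) = -9 (each basis 2-blade squares to minus the product of its generators' squares); cross terms between blades sharing an index anticommute and cancel; the commuting (index-disjoint) pairs give grade-4 terms 2*c*c'*(blade product), which cancel blade by blade — e1234: 1296000/28561 - 1296000/28561 = 0 — confirming B is simple. So B^2 = -9.
B^2 = -9 — the series telescopes trigonometrically here: l = 3, alpha*l = 3*pi/4, so exp(alpha B) = cos(3*pi/4) + (sin(3*pi/4)/3)*B = -sqrt(2)/2 + (sqrt(2)/6)*B.
Answer: -sqrt(2)/2 + 120*sqrt(2)/169*e13 - 150*sqrt(2)/169*e14 + 120*sqrt(2)/169*e23 - 150*sqrt(2)/169*e24 + 569*sqrt(2)/338*e34


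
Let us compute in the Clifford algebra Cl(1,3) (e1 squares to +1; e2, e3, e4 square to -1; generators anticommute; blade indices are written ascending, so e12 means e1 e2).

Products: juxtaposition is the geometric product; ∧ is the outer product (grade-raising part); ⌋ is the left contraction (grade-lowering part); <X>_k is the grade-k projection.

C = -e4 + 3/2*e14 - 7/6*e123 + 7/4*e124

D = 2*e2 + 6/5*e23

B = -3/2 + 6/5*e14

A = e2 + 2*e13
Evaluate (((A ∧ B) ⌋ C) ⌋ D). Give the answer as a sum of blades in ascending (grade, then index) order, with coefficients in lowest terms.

step 1: -3/2*e2 - 3*e13 - 6/5*e124
step 2: 21/10 - 7/2*e2 + 7/4*e13 - 21/8*e14
step 3: 7 + 21/5*e2 + 21/5*e3 + 63/25*e23
Answer: 7 + 21/5*e2 + 21/5*e3 + 63/25*e23


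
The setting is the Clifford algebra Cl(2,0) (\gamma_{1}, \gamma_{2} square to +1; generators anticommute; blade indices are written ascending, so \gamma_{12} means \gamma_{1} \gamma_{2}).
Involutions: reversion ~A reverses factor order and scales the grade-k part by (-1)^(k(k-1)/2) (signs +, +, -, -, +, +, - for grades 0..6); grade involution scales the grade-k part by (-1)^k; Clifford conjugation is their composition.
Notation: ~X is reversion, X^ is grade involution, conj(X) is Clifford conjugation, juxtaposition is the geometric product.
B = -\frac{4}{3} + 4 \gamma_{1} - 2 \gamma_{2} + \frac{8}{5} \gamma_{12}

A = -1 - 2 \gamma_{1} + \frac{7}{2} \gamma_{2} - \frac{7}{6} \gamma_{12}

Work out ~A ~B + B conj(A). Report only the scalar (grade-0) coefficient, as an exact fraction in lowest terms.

first term: -\frac{59}{5} + \frac{29}{15} \gamma_{1} - \frac{62}{15} \gamma_{2} - \frac{448}{45} \gamma_{12}
second term: \frac{217}{15} - \frac{149}{15} \gamma_{1} + \frac{122}{15} \gamma_{2} - \frac{592}{45} \gamma_{12}
Answer: \frac{8}{3}


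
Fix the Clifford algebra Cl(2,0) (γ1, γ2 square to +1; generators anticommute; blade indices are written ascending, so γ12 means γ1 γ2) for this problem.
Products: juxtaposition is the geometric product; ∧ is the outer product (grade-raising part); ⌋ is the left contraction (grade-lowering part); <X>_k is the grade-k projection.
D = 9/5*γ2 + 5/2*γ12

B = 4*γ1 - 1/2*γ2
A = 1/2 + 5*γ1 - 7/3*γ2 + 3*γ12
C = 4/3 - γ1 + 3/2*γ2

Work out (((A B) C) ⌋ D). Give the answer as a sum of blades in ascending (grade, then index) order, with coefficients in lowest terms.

step 1: 127/6 + 1/2*γ1 - 49/4*γ2 + 41/6*γ12
step 2: 673/72 - 41/4*γ1 + 89/4*γ2 - 43/18*γ12
step 3: 2071/45 - 445/8*γ1 - 44/5*γ2 + 3365/144*γ12
Answer: 2071/45 - 445/8*γ1 - 44/5*γ2 + 3365/144*γ12


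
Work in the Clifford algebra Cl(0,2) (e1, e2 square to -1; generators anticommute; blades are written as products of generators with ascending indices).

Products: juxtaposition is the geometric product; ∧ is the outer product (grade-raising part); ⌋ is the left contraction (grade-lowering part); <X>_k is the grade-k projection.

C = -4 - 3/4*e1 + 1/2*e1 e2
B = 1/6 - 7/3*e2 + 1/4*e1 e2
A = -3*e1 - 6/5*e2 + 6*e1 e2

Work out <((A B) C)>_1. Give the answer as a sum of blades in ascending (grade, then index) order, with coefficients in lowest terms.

step 1: -43/10 + 66/5*e1 + 11/20*e2 + 8*e1 e2
step 2: 231/10 - 493/10*e1 - 74/5*e2 - 2699/80*e1 e2
step 3: -493/10*e1 - 74/5*e2
Answer: -493/10*e1 - 74/5*e2


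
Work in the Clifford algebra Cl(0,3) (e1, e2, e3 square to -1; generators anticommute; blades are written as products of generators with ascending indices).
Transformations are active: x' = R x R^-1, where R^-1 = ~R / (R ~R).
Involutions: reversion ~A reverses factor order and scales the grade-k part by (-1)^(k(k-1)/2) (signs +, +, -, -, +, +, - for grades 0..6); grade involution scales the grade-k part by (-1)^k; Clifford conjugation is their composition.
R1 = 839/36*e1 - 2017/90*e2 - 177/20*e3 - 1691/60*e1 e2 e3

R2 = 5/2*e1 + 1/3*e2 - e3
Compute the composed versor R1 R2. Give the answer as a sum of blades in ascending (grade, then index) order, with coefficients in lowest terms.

Distribute over the terms of R2 (each basis-blade product reordered to ascending indices, repeated generators contracted through their squares):
R1 (5/2*e1) = -4195/72 + 2017/36*e1 e2 + 177/8*e1 e3 + 1691/24*e2 e3
R1 (1/3*e2) = 2017/270 + 839/108*e1 e2 - 1691/180*e1 e3 + 59/20*e2 e3
R1 (-e3) = -177/20 - 1691/60*e1 e2 - 839/36*e1 e3 + 2017/90*e2 e3
Summing the partial products and collecting blades:
Answer: -12883/216 + 19231/540*e1 e2 - 423/40*e1 e3 + 6899/72*e2 e3


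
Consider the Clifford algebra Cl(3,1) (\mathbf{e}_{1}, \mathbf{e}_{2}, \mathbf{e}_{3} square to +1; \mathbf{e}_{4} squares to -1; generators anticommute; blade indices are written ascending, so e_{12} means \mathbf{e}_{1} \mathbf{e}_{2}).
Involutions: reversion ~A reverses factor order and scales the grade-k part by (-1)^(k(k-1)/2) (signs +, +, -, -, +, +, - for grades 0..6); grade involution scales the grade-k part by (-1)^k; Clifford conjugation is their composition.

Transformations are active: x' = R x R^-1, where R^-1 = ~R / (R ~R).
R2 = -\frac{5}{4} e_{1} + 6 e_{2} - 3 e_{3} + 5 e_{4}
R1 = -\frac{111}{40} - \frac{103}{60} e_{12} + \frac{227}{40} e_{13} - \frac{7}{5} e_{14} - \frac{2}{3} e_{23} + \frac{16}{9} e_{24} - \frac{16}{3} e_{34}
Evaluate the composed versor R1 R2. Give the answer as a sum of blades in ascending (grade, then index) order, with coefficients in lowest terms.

Distribute over the terms of R2 (each basis-blade product reordered to ascending indices, repeated generators contracted through their squares):
R1 (-\frac{5}{4} e_{1}) = \frac{111}{32} e_{1} - \frac{103}{48} e_{2} + \frac{227}{32} e_{3} - \frac{7}{4} e_{4} + \frac{5}{6} e_{123} - \frac{20}{9} e_{124} + \frac{20}{3} e_{134}
R1 (6 e_{2}) = -\frac{103}{10} e_{1} - \frac{333}{20} e_{2} + 4 e_{3} - \frac{32}{3} e_{4} - \frac{681}{20} e_{123} + \frac{42}{5} e_{124} - 32 e_{234}
R1 (-3 e_{3}) = -\frac{681}{40} e_{1} + 2 e_{2} + \frac{333}{40} e_{3} - 16 e_{4} + \frac{103}{20} e_{123} - \frac{21}{5} e_{134} + \frac{16}{3} e_{234}
R1 (5 e_{4}) = 7 e_{1} - \frac{80}{9} e_{2} + \frac{80}{3} e_{3} - \frac{111}{8} e_{4} - \frac{103}{12} e_{124} + \frac{227}{8} e_{134} - \frac{10}{3} e_{234}
Summing the partial products and collecting blades:
Answer: -\frac{2697}{160} e_{1} - \frac{18493}{720} e_{2} + \frac{22121}{480} e_{3} - \frac{1015}{24} e_{4} - \frac{421}{15} e_{123} - \frac{433}{180} e_{124} + \frac{3701}{120} e_{134} - 30 e_{234}


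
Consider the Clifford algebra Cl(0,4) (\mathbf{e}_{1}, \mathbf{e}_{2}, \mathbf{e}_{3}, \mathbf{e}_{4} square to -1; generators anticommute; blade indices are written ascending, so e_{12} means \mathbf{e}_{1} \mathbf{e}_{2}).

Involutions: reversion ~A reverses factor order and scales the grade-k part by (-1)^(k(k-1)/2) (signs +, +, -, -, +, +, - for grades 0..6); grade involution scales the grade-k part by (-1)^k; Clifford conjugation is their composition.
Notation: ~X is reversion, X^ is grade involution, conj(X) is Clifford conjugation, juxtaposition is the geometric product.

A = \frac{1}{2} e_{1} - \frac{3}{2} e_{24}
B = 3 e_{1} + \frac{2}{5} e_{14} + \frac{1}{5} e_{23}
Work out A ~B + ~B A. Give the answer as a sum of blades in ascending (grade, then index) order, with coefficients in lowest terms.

first term: -\frac{3}{2} + \frac{1}{5} e_{4} - \frac{3}{5} e_{12} - \frac{3}{10} e_{34} - \frac{1}{10} e_{123} - \frac{9}{2} e_{124}
second term: -\frac{3}{2} - \frac{1}{5} e_{4} + \frac{3}{5} e_{12} + \frac{3}{10} e_{34} - \frac{1}{10} e_{123} - \frac{9}{2} e_{124}
Answer: -3 - \frac{1}{5} e_{123} - 9 e_{124}


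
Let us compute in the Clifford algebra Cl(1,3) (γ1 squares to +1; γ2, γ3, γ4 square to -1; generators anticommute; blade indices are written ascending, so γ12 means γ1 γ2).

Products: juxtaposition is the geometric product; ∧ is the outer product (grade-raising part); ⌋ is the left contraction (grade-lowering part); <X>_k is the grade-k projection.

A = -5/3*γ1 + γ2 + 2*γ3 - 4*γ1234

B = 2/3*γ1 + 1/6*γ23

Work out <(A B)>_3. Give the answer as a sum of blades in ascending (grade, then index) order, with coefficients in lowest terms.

step 1: -10/9 + 1/3*γ2 - 1/6*γ3 - 2/3*γ12 - 4/3*γ13 + 2/3*γ14 - 5/18*γ123 + 8/3*γ234
step 2: -5/18*γ123 + 8/3*γ234
Answer: -5/18*γ123 + 8/3*γ234


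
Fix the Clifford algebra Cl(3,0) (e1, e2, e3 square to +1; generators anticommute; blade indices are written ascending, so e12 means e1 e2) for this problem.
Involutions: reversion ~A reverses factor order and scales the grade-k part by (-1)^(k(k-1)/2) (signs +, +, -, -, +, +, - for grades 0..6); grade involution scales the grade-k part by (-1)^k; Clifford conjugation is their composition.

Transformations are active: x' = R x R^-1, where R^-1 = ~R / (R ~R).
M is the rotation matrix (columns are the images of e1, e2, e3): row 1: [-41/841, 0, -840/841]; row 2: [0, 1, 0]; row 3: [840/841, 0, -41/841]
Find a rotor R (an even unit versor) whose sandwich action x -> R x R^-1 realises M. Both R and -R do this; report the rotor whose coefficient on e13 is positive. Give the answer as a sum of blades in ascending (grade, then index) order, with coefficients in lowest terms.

Method: write R = a + b12*e12 + b13*e13 + b23*e23 with a^2 + b12^2 + b13^2 + b23^2 = 1 (so R^-1 = ~R). Expanding the columns R e_j ~R gives tr M = 4a^2 - 1 and, from the antisymmetric part, M21 - M12 = -4a*b12, M13 - M31 = 4a*b13, M32 - M23 = -4a*b23.
Here tr M = 759/841, so a^2 = (1 + tr M)/4 = 400/841 and a = ±20/29. Taking a = 20/29: M21 - M12 = 0, M13 - M31 = -1680/841, M32 - M23 = 0, giving b12 = 0, b13 = -21/29, b23 = 0, i.e. R = 20/29 - 21/29*e13.
Its e13 coefficient is negative, so report the other preimage -R.
Answer: -20/29 + 21/29*e13. Key observation: the double cover Spin(3) -> SO(3) sends R and -R to the same matrix (trace 759/841 here), so the stated sign of the e13 coefficient is what selects one sheet.


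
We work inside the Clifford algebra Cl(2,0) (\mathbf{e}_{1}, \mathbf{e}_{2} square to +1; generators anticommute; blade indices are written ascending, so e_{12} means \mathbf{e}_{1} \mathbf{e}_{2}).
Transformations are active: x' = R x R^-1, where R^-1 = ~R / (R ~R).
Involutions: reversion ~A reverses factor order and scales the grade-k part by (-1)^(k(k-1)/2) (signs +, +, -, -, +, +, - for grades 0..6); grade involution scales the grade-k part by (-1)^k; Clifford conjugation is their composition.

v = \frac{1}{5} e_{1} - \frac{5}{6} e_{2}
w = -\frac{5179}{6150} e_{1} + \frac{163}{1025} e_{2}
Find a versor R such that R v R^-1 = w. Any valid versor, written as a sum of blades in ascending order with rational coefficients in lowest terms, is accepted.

R = v + w = -\frac{3949}{6150} e_{1} - \frac{4147}{6150} e_{2} works: the equal norms (\frac{661}{900}) guarantee its sandwich swaps v into w.
Answer: -\frac{3949}{6150} e_{1} - \frac{4147}{6150} e_{2}


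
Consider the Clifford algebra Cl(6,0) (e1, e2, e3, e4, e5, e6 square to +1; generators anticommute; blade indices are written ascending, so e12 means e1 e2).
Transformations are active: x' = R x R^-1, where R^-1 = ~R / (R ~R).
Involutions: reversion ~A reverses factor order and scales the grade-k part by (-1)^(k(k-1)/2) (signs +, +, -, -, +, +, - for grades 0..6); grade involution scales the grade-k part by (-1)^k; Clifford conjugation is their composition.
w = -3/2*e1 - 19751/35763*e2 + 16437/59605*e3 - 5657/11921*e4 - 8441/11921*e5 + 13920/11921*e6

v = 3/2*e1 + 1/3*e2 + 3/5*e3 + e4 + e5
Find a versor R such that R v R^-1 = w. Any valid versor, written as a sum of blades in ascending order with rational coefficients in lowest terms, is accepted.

Key observation: q(v) = q(w) = 4249/900 (sandwiches preserve the norm), so R = v + w = -2610/11921*e2 + 10440/11921*e3 + 6264/11921*e4 + 3480/11921*e5 + 13920/11921*e6 works whenever it is invertible — the component of v along it is kept and (v - w)/2 reverses, sending v to w.
Answer: -2610/11921*e2 + 10440/11921*e3 + 6264/11921*e4 + 3480/11921*e5 + 13920/11921*e6


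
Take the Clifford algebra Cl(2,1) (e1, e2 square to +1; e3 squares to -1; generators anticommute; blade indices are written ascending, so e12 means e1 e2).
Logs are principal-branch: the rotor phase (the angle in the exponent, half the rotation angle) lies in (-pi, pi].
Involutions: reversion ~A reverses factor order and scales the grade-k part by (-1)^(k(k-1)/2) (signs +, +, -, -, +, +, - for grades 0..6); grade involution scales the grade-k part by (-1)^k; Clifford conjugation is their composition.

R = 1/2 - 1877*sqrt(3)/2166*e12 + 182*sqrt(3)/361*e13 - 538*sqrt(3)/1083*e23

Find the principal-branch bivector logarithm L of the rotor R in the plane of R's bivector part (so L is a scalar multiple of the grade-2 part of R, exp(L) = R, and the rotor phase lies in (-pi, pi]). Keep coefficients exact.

The scalar part of R is 1/2, which fixes the principal-branch rotor phase; the unit plane is then the bivector part divided by the sine of that phase, and L is that plane scaled by the phase.
Concretely: cos(phase) = 1/2 gives phase = ±pi/3, and since phase/sin(phase) is even the sign is immaterial: L = (phase/sin(phase)) * <R>_2 = (2*sqrt(3)*pi/9) * <R>_2.
Answer: -1877*pi/3249*e12 + 364*pi/1083*e13 - 1076*pi/3249*e23


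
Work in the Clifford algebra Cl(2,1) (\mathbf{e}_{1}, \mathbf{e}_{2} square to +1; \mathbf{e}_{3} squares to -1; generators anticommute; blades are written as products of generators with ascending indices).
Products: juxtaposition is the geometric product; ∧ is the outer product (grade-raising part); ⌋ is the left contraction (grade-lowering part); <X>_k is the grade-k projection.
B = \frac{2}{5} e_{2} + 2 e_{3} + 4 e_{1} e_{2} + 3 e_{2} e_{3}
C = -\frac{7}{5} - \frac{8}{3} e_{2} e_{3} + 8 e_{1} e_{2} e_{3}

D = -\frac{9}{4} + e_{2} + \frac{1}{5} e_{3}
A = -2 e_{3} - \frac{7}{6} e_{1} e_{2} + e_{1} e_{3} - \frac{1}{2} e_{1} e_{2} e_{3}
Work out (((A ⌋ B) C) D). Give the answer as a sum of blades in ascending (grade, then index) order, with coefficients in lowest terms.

step 1: \frac{26}{3} - 6 e_{2}
step 2: -\frac{182}{15} + \frac{42}{5} e_{2} + 16 e_{3} + 48 e_{1} e_{3} - \frac{208}{9} e_{2} e_{3} + \frac{208}{3} e_{1} e_{2} e_{3}
step 3: \frac{65}{2} - \frac{48}{5} e_{1} - \frac{2377}{90} e_{2} - \frac{3446}{225} e_{3} - \frac{208}{15} e_{1} e_{2} - \frac{532}{3} e_{1} e_{3} + \frac{942}{25} e_{2} e_{3} - 204 e_{1} e_{2} e_{3}
Answer: \frac{65}{2} - \frac{48}{5} e_{1} - \frac{2377}{90} e_{2} - \frac{3446}{225} e_{3} - \frac{208}{15} e_{1} e_{2} - \frac{532}{3} e_{1} e_{3} + \frac{942}{25} e_{2} e_{3} - 204 e_{1} e_{2} e_{3}


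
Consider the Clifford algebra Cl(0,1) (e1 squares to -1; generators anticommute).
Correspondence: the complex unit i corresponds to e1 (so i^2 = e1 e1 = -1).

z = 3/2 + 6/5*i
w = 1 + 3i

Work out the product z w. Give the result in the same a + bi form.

In blades: z = 3/2 + 6/5*e1, w = 1 + 3*e1.
Distribute z over w term by term (generator squares from the signature, products reordered to ascending indices): (3/2)*w = 3/2 + 9/2*e1; (6/5*e1)*w = -18/5 + 6/5*e1.
Sum: -21/10 + 57/10*e1; translating back through the correspondence:
Answer: -21/10 + 57/10*i


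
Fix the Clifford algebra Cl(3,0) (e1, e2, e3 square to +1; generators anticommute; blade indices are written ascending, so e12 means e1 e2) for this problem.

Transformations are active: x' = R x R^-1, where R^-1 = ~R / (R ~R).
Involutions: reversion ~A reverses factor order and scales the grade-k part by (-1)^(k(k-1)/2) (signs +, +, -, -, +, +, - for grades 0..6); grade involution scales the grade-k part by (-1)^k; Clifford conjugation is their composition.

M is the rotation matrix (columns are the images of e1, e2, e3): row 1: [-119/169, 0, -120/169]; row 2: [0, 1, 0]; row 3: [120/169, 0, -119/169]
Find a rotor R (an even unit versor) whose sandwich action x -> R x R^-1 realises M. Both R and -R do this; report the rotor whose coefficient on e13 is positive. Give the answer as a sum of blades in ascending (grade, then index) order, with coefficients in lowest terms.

Method: write R = a + b12*e12 + b13*e13 + b23*e23 with a^2 + b12^2 + b13^2 + b23^2 = 1 (so R^-1 = ~R). Expanding the columns R e_j ~R gives tr M = 4a^2 - 1 and, from the antisymmetric part, M21 - M12 = -4a*b12, M13 - M31 = 4a*b13, M32 - M23 = -4a*b23.
Here tr M = -69/169, so a^2 = (1 + tr M)/4 = 25/169 and a = ±5/13. Taking a = 5/13: M21 - M12 = 0, M13 - M31 = -240/169, M32 - M23 = 0, giving b12 = 0, b13 = -12/13, b23 = 0, i.e. R = 5/13 - 12/13*e13.
Its e13 coefficient is negative, so report the other preimage -R.
Answer: -5/13 + 12/13*e13. Uniqueness: Spin(3) -> SO(3) maps R and -R to the same rotation of trace -69/169; fixing the sign of the e13 coefficient removes the ambiguity.


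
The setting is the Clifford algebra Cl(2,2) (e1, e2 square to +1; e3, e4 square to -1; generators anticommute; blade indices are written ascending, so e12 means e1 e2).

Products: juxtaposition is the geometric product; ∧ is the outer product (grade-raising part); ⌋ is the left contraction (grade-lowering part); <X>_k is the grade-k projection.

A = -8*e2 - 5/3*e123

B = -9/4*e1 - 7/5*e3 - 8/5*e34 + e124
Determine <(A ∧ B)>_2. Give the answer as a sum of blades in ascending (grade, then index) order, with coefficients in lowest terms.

step 1: -18*e12 + 56/5*e23 + 64/5*e234
step 2: -18*e12 + 56/5*e23
Answer: -18*e12 + 56/5*e23


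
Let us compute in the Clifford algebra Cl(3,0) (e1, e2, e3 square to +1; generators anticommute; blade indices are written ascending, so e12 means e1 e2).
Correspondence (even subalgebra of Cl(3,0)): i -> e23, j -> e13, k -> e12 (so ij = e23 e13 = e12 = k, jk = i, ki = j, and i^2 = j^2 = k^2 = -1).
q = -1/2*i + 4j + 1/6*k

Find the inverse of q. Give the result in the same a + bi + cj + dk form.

In blades: q = 1/6*e12 + 4*e13 - 1/2*e23.
With qbar = -1/6*e12 - 4*e13 + 1/2*e23 (scalar fixed, mapped units negated), q qbar = 293/18 (the sum of squared coefficients), so q^-1 = qbar / (293/18) = -3/293*e12 - 72/293*e13 + 9/293*e23; translating back:
Answer: 9/293*i - 72/293*j - 3/293*k


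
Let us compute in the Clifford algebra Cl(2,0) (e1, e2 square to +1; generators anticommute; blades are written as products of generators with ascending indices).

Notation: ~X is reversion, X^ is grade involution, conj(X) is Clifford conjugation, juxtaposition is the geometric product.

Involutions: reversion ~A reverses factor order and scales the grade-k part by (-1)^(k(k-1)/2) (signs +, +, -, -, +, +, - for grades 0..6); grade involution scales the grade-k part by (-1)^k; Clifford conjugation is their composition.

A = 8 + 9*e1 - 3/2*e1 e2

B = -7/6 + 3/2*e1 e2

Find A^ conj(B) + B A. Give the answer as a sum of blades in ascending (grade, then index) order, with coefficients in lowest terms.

first term: -139/12 + 21/2*e1 + 27/2*e2 - 41/4*e1 e2
second term: -85/12 - 21/2*e1 - 27/2*e2 + 55/4*e1 e2
Answer: -56/3 + 7/2*e1 e2


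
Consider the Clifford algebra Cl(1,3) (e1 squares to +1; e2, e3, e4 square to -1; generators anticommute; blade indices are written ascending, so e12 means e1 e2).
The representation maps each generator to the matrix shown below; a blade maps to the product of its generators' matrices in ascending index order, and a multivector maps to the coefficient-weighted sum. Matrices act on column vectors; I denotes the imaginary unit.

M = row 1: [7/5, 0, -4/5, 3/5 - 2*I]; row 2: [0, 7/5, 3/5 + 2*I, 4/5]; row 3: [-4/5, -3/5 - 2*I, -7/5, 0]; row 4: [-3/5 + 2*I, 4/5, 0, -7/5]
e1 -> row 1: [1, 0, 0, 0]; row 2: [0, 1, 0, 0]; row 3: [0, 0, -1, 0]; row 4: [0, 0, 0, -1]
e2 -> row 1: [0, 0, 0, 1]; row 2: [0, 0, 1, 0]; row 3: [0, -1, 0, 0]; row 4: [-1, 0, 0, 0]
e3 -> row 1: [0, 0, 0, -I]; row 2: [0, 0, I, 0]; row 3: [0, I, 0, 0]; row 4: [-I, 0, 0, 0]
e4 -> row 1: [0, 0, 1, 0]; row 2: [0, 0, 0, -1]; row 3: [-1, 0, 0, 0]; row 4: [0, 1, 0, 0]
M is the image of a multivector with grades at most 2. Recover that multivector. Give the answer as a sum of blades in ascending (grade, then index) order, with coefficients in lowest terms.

Method: the blade images are trace-orthogonal — tr(rho(e_A) rho(e_B)^-1) = 4 if A = B and 0 otherwise — and rho(e_A)^-1 = (e_A)^2 * rho(e_A) with (e_A)^2 = +1 or -1, so the coefficient of e_A in the preimage is (e_A)^2 * tr(M rho(e_A))/4.
Nonzero projections over blades of grade <= 2: e1: (e1)^2 = +1, tr(M rho(e1)) = 28/5, coefficient 7/5; e2: (e2)^2 = -1, tr(M rho(e2)) = -12/5, coefficient 3/5; e13: (e13)^2 = +1, tr(M rho(e13)) = 8, coefficient 2; e14: (e14)^2 = +1, tr(M rho(e14)) = -16/5, coefficient -4/5. Every other blade of grade <= 2 projects to 0.
Answer: 7/5*e1 + 3/5*e2 + 2*e13 - 4/5*e14


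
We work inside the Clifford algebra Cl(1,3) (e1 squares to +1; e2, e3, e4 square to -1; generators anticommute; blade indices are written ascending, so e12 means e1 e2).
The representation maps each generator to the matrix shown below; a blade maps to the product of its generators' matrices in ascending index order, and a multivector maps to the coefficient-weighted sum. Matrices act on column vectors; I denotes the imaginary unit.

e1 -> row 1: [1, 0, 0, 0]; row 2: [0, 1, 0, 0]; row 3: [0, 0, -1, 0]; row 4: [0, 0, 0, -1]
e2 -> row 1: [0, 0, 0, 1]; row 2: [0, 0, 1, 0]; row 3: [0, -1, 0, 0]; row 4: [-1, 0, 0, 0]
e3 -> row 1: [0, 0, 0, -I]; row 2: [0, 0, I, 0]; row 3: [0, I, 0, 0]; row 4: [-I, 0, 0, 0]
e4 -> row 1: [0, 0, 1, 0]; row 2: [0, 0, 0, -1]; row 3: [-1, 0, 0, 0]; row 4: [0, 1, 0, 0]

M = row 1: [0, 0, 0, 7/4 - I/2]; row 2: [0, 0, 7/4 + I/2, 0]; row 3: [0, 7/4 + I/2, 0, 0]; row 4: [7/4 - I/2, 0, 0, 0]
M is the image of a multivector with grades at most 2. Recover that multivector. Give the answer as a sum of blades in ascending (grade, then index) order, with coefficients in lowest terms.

Method: the blade images are trace-orthogonal — tr(rho(e_A) rho(e_B)^-1) = 4 if A = B and 0 otherwise — and rho(e_A)^-1 = (e_A)^2 * rho(e_A) with (e_A)^2 = +1 or -1, so the coefficient of e_A in the preimage is (e_A)^2 * tr(M rho(e_A))/4.
Nonzero projections over blades of grade <= 2: e3: (e3)^2 = -1, tr(M rho(e3)) = -2, coefficient 1/2; e12: (e12)^2 = +1, tr(M rho(e12)) = 7, coefficient 7/4. Every other blade of grade <= 2 projects to 0.
Answer: 1/2*e3 + 7/4*e12


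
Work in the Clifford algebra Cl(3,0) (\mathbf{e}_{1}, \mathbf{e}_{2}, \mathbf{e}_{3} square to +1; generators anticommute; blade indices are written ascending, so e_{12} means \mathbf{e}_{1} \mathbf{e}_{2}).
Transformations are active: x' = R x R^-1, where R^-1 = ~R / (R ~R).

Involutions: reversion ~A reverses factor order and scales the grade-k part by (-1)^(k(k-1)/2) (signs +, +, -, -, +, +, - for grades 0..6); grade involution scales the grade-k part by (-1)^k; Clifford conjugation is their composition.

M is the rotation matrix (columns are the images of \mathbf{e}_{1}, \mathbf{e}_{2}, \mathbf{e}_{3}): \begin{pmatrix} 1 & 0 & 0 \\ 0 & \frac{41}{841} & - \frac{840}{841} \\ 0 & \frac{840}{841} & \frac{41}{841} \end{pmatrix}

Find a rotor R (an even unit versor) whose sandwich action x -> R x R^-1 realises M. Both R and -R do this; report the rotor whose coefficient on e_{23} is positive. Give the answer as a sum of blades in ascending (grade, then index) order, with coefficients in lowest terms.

Method: write R = a + b12*e_{12} + b13*e_{13} + b23*e_{23} with a^2 + b12^2 + b13^2 + b23^2 = 1 (so R^-1 = ~R). Expanding the columns R e_j ~R gives tr M = 4a^2 - 1 and, from the antisymmetric part, M21 - M12 = -4a*b12, M13 - M31 = 4a*b13, M32 - M23 = -4a*b23.
Here tr M = \frac{923}{841}, so a^2 = (1 + tr M)/4 = \frac{441}{841} and a = ±\frac{21}{29}. Taking a = \frac{21}{29}: M21 - M12 = 0, M13 - M31 = 0, M32 - M23 = \frac{1680}{841}, giving b12 = 0, b13 = 0, b23 = -\frac{20}{29}, i.e. R = \frac{21}{29} - \frac{20}{29} e_{23}.
Its e_{23} coefficient is negative, so report the other preimage -R.
Answer: -\frac{21}{29} + \frac{20}{29} e_{23}. Uniqueness: Spin(3) -> SO(3) maps R and -R to the same rotation of trace \frac{923}{841}; fixing the sign of the e_{23} coefficient removes the ambiguity.


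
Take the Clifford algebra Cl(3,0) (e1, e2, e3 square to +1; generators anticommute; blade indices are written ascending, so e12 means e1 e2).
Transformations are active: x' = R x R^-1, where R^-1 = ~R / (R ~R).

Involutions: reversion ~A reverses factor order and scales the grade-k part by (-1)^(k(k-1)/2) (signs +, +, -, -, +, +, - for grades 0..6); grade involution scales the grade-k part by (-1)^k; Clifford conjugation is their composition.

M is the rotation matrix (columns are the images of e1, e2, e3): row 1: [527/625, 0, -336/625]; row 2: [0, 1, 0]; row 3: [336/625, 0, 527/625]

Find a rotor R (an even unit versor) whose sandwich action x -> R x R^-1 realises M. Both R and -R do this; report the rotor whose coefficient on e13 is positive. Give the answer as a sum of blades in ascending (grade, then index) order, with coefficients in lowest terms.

Method: write R = a + b12*e12 + b13*e13 + b23*e23 with a^2 + b12^2 + b13^2 + b23^2 = 1 (so R^-1 = ~R). Expanding the columns R e_j ~R gives tr M = 4a^2 - 1 and, from the antisymmetric part, M21 - M12 = -4a*b12, M13 - M31 = 4a*b13, M32 - M23 = -4a*b23.
Here tr M = 1679/625, so a^2 = (1 + tr M)/4 = 576/625 and a = ±24/25. Taking a = 24/25: M21 - M12 = 0, M13 - M31 = -672/625, M32 - M23 = 0, giving b12 = 0, b13 = -7/25, b23 = 0, i.e. R = 24/25 - 7/25*e13.
Its e13 coefficient is negative, so report the other preimage -R.
Answer: -24/25 + 7/25*e13. Why the constraint matters: R and -R act identically through the sandwich — M has trace 1679/625 either way — so only the sign condition on e13 picks one of the two preimages.


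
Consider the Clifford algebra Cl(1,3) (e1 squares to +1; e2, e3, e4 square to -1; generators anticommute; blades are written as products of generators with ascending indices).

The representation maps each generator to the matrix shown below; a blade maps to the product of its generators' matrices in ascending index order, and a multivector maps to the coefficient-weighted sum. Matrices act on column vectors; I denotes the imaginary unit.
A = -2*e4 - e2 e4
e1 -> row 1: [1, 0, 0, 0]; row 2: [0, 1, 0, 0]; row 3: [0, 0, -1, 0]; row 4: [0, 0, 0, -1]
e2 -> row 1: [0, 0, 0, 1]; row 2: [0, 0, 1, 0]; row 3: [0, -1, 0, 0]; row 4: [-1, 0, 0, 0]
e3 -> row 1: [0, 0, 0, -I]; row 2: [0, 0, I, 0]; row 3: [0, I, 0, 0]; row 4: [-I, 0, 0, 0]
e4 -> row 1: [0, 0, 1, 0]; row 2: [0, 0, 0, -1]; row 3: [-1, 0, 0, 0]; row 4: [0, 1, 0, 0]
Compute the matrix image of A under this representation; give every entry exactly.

Bivector images (products of the table entries): rho(e2 e4) = rho(e2)rho(e4) = row 1: [0, 1, 0, 0]; row 2: [-1, 0, 0, 0]; row 3: [0, 0, 0, 1]; row 4: [0, 0, -1, 0].
M = (-2)*rho(e4) + (-1)*rho(e2 e4), summed entrywise:
Answer: row 1: [0, -1, -2, 0]; row 2: [1, 0, 0, 2]; row 3: [2, 0, 0, -1]; row 4: [0, -2, 1, 0]


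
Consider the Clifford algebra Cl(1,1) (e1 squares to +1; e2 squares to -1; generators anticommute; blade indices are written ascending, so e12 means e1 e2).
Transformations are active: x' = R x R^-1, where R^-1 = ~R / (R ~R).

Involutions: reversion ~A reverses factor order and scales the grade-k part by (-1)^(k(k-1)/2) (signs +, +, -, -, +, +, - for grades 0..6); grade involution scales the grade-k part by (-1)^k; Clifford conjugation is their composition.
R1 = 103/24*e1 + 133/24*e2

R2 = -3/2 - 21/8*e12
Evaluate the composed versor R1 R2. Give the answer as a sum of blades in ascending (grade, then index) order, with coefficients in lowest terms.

Distribute over the terms of R1 (each basis-blade product reordered to ascending indices, repeated generators contracted through their squares):
(103/24*e1) R2 = -103/16*e1 - 721/64*e2
(133/24*e2) R2 = -931/64*e1 - 133/16*e2
Summing the partial products and collecting blades:
Answer: -1343/64*e1 - 1253/64*e2


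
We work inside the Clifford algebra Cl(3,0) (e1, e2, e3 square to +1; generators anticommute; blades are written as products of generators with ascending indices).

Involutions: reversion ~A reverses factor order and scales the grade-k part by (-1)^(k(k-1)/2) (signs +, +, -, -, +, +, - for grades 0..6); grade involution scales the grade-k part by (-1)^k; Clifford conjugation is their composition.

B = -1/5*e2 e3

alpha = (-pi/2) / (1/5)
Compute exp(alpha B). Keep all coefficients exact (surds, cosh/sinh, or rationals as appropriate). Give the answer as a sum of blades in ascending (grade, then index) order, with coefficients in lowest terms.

B^2 = (-1/5)^2*(e2 e3)^2 = 1/25*(-1) = -1/25 (a basis 2-blade squares to minus the product of its generators' squares).
B^2 = -1/25 — the negative square puts this in the circular regime; l = 1/5, alpha*l = -pi/2, so exp(alpha B) = cos(-pi/2) + (sin(-pi/2)/(1/5))*B = 0 + (-5)*B.
Answer: e2 e3


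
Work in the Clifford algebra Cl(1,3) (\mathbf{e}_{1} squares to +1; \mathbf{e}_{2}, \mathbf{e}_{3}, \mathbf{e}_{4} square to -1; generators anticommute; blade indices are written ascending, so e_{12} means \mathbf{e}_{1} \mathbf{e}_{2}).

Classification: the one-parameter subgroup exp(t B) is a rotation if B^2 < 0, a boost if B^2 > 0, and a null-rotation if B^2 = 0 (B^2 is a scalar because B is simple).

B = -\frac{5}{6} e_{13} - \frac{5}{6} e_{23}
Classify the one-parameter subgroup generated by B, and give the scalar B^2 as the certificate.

B^2 term by term: the squares give (-\frac{5}{6})^2*(e_{13})^2 + (-\frac{5}{6})^2*(e_{23})^2 = \frac{25}{36}*(+1) + \frac{25}{36}*(-1) = 0 (each basis 2-blade squares to minus the product of its generators' squares); cross terms between blades sharing an index anticommute and cancel. So B^2 = 0.
Answer: null-rotation, certificate B^2 = 0. The invariant at work: B^2 = 0 is unchanged by conjugation, hence its sign classifies the subgroup whatever basis B is written in.


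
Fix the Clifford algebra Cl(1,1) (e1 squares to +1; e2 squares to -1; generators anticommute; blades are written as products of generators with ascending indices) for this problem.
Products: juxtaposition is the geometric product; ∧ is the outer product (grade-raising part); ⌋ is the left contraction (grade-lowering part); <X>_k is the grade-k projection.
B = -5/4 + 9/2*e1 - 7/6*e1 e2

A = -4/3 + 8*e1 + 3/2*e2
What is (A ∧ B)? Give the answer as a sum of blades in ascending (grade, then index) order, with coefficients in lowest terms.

step 1: 5/3 - 16*e1 - 15/8*e2 - 187/36*e1 e2
Answer: 5/3 - 16*e1 - 15/8*e2 - 187/36*e1 e2


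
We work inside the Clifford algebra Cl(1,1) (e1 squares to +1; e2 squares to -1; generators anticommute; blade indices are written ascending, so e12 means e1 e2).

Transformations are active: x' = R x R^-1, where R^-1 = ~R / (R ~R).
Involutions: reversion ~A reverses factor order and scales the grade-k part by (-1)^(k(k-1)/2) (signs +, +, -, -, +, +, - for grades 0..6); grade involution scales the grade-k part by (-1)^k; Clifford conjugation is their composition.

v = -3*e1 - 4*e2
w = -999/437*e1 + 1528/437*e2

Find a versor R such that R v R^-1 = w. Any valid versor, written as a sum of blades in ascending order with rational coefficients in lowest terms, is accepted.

Construction: equal norms (both -7) license R = v + w = -2310/437*e1 - 220/437*e2 — nothing changes along that direction, while (v - w)/2 changes sign, so v maps onto w.
Answer: -2310/437*e1 - 220/437*e2


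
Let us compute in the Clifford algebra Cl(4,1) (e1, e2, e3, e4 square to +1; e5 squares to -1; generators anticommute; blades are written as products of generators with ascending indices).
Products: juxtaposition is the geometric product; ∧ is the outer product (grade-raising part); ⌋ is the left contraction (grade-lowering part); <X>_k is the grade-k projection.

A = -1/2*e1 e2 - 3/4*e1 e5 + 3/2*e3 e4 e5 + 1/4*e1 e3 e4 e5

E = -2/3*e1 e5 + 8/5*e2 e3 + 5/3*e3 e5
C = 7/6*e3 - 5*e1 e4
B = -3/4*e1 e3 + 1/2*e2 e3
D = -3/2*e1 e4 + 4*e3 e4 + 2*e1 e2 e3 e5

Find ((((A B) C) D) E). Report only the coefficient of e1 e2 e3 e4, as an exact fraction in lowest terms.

step 1: -1/4*e1 e3 - 3/8*e2 e3 + 9/16*e3 e5 + 3/16*e4 e5 + 9/8*e1 e4 e5 - 3/4*e2 e4 e5 - 3/8*e1 e2 e3 e5 - 1/8*e1 e2 e4 e5
step 2: -7/24*e1 - 7/16*e2 + 159/32*e5 + 15/16*e1 e5 + 5/8*e2 e5 - 5/4*e3 e4 + 67/16*e1 e2 e5 + 7/32*e3 e4 e5 + 15/8*e1 e2 e3 e4 + 33/8*e1 e3 e4 e5 + e2 e3 e4 e5 - 7/48*e1 e2 e3 e4 e5
step 3: 5 - 67/8*e3 + 7/48*e4 - 7/8*e5 - 15/2*e1 e2 + 5/8*e1 e3 + 2*e1 e4 - 33/2*e1 e5 + 75/16*e2 e3 - 33/4*e2 e4 - 4*e2 e5 - 99/16*e3 e5 + 75/32*e4 e5 + 159/16*e1 e2 e3 - 35/32*e1 e2 e4 + 7/12*e1 e2 e5 - 7/6*e1 e3 e4 + 35/64*e1 e3 e5 - 477/64*e1 e4 e5 - 7/4*e2 e3 e4 - 77/96*e2 e3 e5 + 201/32*e2 e4 e5 + 159/8*e3 e4 e5 + 3/2*e1 e2 e3 e5 + 55/16*e1 e2 e4 e5 + 15/4*e1 e3 e4 e5 + 5/2*e2 e3 e4 e5 + 67/4*e1 e2 e3 e4 e5
step 4: -109/16 - 13829/960*e1 + 5977/480*e2 - 35/32*e3 - 5647/160*e4 - 507/40*e5 - 7/6*e1 e2 - 349/8*e1 e3 - 75/16*e1 e4 - 563/120*e1 e5 + 1/3*e2 e3 - 155/24*e2 e4 + 1017/80*e2 e5 - 3137/160*e3 e4 + 47/20*e3 e5 - 8/3*e4 e5 + 217/144*e1 e2 e3 - 2419/80*e1 e2 e4 + 251/16*e1 e2 e5 - 165/64*e1 e3 e4 - 93/20*e1 e3 e5 - 2971/120*e1 e4 e5 + 149/160*e2 e3 e4 - 321/40*e2 e3 e5 - 6757/240*e2 e4 e5 + 7621/720*e3 e4 e5 - 69/80*e1 e2 e3 e4 - 1681/40*e1 e2 e3 e5 - 1/2*e1 e2 e4 e5 + 13/6*e1 e3 e4 e5 + 35/2*e2 e3 e4 e5 - 1803/160*e1 e2 e3 e4 e5
Answer: -69/80
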